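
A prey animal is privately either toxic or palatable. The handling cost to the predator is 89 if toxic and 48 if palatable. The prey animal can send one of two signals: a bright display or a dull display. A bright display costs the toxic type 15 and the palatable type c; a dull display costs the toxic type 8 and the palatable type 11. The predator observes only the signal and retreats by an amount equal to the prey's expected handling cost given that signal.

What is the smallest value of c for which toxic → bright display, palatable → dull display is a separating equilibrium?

52

Under separation: bright display → toxic (pays 89); dull display → palatable (pays 48).
Toxic: 89 − 15 = 74 ≥ 48 − 8 = 40. Holds regardless of c. ✓
Palatable: 48 − 11 ≥ 89 − c, so c ≥ 89 − 37 = 52.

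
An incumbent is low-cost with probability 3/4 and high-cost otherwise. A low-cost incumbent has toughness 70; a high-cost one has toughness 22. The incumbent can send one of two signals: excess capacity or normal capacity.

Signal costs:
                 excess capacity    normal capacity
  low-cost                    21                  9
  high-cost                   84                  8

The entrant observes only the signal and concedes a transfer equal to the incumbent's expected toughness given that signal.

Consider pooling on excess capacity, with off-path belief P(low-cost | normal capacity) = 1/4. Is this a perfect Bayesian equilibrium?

No

At the pooled signal (excess capacity) the entrant holds the prior 3/4 and pays 3/4·70 + 1/4·22 = 58. Off-path (normal capacity) belief 1/4 gives 1/4·70 + 3/4·22 = 34.
Low-cost: excess capacity gives 58 − 21 = 37; normal capacity gives 34 − 9 = 25. Stays. ✓
High-cost: excess capacity gives 58 − 84 = -26; normal capacity gives 34 − 8 = 26. Deviates. ✗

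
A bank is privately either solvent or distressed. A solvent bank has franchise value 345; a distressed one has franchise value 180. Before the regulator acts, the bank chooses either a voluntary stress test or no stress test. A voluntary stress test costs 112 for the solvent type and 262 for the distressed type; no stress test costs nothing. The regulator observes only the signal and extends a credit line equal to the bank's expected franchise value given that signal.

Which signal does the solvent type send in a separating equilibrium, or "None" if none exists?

Try solvent → stress test, distressed → no stress test:
  If types separate, stress test earns payment 345 and no stress test earns 180.
  Solvent: stress test gives 345 − 112 = 233; no stress test gives 180 − 0 = 180. No deviation. ✓
  Distressed: no stress test gives 180 − 0 = 180; stress test gives 345 − 262 = 83. No deviation. ✓
Both hold — the solvent type sends stress test.

stress test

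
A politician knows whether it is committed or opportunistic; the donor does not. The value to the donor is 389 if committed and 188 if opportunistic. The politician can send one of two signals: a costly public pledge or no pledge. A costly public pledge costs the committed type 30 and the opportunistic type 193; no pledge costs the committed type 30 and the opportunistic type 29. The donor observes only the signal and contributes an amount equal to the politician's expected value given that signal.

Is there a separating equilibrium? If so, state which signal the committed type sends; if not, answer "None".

Try committed → pledge, opportunistic → no pledge:
  If types separate, pledge earns payment 389 and no pledge earns 188.
  Committed: pledge gives 389 − 30 = 359; no pledge gives 188 − 30 = 158. No deviation. ✓
  Opportunistic: no pledge gives 188 − 29 = 159; pledge gives 389 − 193 = 196. Would deviate. ✗
Try committed → no pledge, opportunistic → pledge:
  If types separate, no pledge earns payment 389 and pledge earns 188.
  Committed: no pledge gives 389 − 30 = 359; pledge gives 188 − 30 = 158. No deviation. ✓
  Opportunistic: pledge gives 188 − 193 = -5; no pledge gives 389 − 29 = 360. Would deviate. ✗
Neither assignment is incentive-compatible.

None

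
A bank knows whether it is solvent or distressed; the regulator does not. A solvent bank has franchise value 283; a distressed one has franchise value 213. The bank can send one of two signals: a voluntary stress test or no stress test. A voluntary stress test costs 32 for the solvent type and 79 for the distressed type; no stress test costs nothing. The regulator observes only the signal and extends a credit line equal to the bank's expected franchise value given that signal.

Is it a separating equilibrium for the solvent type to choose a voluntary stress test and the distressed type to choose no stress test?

Yes

Under separation the regulator infers type exactly: stress test → solvent (pays 283), no stress test → distressed (pays 213).
Solvent: stress test gives 283 − 32 = 251; no stress test gives 213 − 0 = 213. No deviation. ✓
Distressed: no stress test gives 213 − 0 = 213; stress test gives 283 − 79 = 204. No deviation. ✓
Both incentive constraints hold.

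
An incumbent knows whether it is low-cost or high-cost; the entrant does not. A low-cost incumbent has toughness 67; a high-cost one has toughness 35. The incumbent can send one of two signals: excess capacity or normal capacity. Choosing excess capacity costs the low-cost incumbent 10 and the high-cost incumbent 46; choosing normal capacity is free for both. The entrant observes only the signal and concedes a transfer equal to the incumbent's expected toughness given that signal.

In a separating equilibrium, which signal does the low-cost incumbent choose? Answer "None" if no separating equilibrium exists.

Try low-cost → excess capacity, high-cost → normal capacity:
  Under separation the entrant infers type exactly: excess capacity → low-cost (pays 67), normal capacity → high-cost (pays 35).
  Low-cost: excess capacity gives 67 − 10 = 57; normal capacity gives 35 − 0 = 35. No deviation. ✓
  High-cost: normal capacity gives 35 − 0 = 35; excess capacity gives 67 − 46 = 21. No deviation. ✓
Both hold — the low-cost type sends excess capacity.

excess capacity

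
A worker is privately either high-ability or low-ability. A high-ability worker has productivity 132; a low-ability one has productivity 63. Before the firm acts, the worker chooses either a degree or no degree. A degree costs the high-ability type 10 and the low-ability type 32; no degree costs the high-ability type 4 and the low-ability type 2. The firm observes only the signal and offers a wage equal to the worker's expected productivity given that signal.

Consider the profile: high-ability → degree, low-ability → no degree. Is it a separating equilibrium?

If types separate, degree earns payment 132 and no degree earns 63.
High-ability: degree gives 132 − 10 = 122; no degree gives 63 − 4 = 59. No deviation. ✓
Low-ability: no degree gives 63 − 2 = 61; degree gives 132 − 32 = 100. Would deviate. ✗

No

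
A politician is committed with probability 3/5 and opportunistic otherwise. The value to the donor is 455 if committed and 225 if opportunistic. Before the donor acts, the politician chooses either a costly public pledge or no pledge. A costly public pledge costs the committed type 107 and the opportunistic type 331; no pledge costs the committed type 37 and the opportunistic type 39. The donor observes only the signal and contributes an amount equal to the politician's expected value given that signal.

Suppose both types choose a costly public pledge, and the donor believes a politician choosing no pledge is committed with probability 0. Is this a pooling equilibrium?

On the equilibrium path (pledge) the donor holds the prior 3/5 and pays 3/5·455 + 2/5·225 = 363. Off-path (no pledge) belief 0 gives 0·455 + 1·225 = 225.
Committed: pledge gives 363 − 107 = 256; no pledge gives 225 − 37 = 188. Stays. ✓
Opportunistic: pledge gives 363 − 331 = 32; no pledge gives 225 − 39 = 186. Deviates. ✗

No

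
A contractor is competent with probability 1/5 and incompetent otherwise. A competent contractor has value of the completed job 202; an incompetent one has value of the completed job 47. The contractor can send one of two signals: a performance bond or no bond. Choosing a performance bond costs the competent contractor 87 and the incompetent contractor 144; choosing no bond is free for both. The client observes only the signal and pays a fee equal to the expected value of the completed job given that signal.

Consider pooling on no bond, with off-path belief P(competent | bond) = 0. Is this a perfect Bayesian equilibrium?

Yes

At the pooled signal (no bond) the client holds the prior 1/5 and pays 1/5·202 + 4/5·47 = 78. Off-path (bond) belief 0 gives 0·202 + 1·47 = 47.
Competent: no bond gives 78 − 0 = 78; bond gives 47 − 87 = -40. Stays. ✓
Incompetent: no bond gives 78 − 0 = 78; bond gives 47 − 144 = -97. Stays. ✓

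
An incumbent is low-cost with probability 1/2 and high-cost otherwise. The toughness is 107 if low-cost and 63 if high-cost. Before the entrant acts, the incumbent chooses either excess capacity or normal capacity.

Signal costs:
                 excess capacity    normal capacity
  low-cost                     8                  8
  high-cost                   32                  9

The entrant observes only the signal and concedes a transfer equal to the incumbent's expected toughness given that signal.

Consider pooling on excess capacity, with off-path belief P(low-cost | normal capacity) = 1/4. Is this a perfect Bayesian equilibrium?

On the equilibrium path (excess capacity) the entrant holds the prior 1/2 and pays 1/2·107 + 1/2·63 = 85. Off-path (normal capacity) belief 1/4 gives 1/4·107 + 3/4·63 = 74.
Low-cost: excess capacity gives 85 − 8 = 77; normal capacity gives 74 − 8 = 66. Stays. ✓
High-cost: excess capacity gives 85 − 32 = 53; normal capacity gives 74 − 9 = 65. Deviates. ✗

No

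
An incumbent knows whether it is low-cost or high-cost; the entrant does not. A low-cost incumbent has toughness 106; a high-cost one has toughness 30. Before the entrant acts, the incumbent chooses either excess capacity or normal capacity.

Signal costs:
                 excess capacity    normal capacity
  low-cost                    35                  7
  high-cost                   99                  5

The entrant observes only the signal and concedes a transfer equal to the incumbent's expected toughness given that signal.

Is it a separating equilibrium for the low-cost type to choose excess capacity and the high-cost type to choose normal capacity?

If types separate, excess capacity earns payment 106 and normal capacity earns 30.
Low-cost: excess capacity gives 106 − 35 = 71; normal capacity gives 30 − 7 = 23. No deviation. ✓
High-cost: normal capacity gives 30 − 5 = 25; excess capacity gives 106 − 99 = 7. No deviation. ✓
Both incentive constraints hold.

Yes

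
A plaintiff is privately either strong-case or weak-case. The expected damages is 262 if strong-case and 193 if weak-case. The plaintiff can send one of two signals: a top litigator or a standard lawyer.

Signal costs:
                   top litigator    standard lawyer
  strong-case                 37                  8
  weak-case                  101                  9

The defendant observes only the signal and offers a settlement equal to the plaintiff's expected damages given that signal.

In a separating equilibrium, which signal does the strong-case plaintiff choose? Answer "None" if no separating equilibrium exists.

top litigator

Try strong-case → top litigator, weak-case → standard lawyer:
  Under separation the defendant infers type exactly: top litigator → strong-case (pays 262), standard lawyer → weak-case (pays 193).
  Strong-case: top litigator gives 262 − 37 = 225; standard lawyer gives 193 − 8 = 185. No deviation. ✓
  Weak-case: standard lawyer gives 193 − 9 = 184; top litigator gives 262 − 101 = 161. No deviation. ✓
Both hold — the strong-case type sends top litigator.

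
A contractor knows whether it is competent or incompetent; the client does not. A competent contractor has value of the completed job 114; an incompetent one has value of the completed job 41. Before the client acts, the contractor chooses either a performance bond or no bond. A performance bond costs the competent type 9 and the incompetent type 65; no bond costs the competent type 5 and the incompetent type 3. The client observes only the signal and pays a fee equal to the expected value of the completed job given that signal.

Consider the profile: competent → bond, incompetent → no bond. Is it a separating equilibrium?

Under separation the client infers type exactly: bond → competent (pays 114), no bond → incompetent (pays 41).
Competent: bond gives 114 − 9 = 105; no bond gives 41 − 5 = 36. No deviation. ✓
Incompetent: no bond gives 41 − 3 = 38; bond gives 114 − 65 = 49. Would deviate. ✗

No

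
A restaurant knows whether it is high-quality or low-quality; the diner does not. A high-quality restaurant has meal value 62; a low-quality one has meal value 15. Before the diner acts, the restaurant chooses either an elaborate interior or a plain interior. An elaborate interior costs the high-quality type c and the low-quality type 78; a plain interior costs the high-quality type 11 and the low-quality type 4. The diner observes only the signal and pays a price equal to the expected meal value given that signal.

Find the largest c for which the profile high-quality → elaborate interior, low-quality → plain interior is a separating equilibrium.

Under separation: elaborate interior → high-quality (pays 62); plain interior → low-quality (pays 15).
Low-quality: 15 − 4 = 11 ≥ 62 − 78 = -16. Holds regardless of c. ✓
High-quality: 62 − c ≥ 15 − 11, so c ≤ 62 − 4 = 58.

58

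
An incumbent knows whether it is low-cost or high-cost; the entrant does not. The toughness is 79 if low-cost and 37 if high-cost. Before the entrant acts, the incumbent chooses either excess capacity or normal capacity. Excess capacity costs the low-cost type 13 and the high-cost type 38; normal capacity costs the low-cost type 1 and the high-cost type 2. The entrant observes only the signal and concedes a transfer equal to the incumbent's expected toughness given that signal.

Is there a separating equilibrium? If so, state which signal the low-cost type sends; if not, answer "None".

Try low-cost → excess capacity, high-cost → normal capacity:
  If types separate, excess capacity earns payment 79 and normal capacity earns 37.
  Low-cost: excess capacity gives 79 − 13 = 66; normal capacity gives 37 − 1 = 36. No deviation. ✓
  High-cost: normal capacity gives 37 − 2 = 35; excess capacity gives 79 − 38 = 41. Would deviate. ✗
Try low-cost → normal capacity, high-cost → excess capacity:
  If types separate, normal capacity earns payment 79 and excess capacity earns 37.
  Low-cost: normal capacity gives 79 − 1 = 78; excess capacity gives 37 − 13 = 24. No deviation. ✓
  High-cost: excess capacity gives 37 − 38 = -1; normal capacity gives 79 − 2 = 77. Would deviate. ✗
Neither assignment is incentive-compatible.

None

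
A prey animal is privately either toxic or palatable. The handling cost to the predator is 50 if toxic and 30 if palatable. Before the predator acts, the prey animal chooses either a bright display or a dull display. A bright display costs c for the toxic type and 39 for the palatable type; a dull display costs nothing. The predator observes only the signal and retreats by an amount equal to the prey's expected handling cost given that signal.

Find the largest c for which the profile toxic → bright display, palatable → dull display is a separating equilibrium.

Under separation: bright display → toxic (pays 50); dull display → palatable (pays 30).
Palatable: 30 − 0 = 30 ≥ 50 − 39 = 11. Holds regardless of c. ✓
Toxic: 50 − c ≥ 30 − 0, so c ≤ 50 − 30 = 20.

20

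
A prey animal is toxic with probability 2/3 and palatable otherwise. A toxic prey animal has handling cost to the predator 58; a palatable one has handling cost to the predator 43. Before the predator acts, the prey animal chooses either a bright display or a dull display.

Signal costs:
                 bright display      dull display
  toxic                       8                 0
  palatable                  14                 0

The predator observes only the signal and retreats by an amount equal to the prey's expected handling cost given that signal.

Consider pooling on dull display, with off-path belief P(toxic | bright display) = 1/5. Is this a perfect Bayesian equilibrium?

Yes

On the equilibrium path (dull display) the predator holds the prior 2/3 and pays 2/3·58 + 1/3·43 = 53. Off-path (bright display) belief 1/5 gives 1/5·58 + 4/5·43 = 46.
Toxic: dull display gives 53 − 0 = 53; bright display gives 46 − 8 = 38. Stays. ✓
Palatable: dull display gives 53 − 0 = 53; bright display gives 46 − 14 = 32. Stays. ✓
Beliefs are Bayes-consistent on-path and both types best-respond.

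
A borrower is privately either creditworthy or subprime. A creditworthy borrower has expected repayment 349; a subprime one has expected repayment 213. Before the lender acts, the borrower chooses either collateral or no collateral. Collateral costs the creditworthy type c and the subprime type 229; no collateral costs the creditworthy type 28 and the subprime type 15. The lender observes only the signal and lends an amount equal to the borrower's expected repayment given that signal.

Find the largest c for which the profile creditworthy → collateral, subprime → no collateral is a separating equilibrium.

Under separation: collateral → creditworthy (pays 349); no collateral → subprime (pays 213).
Subprime: 213 − 15 = 198 ≥ 349 − 229 = 120. Holds regardless of c. ✓
Creditworthy: 349 − c ≥ 213 − 28, so c ≤ 349 − 185 = 164.

164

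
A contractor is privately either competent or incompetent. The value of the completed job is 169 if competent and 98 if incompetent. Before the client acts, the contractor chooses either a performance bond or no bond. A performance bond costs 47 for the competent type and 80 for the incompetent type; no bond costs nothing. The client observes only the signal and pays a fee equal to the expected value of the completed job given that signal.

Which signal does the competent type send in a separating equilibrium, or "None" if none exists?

Try competent → bond, incompetent → no bond:
  If types separate, bond earns payment 169 and no bond earns 98.
  Competent: bond gives 169 − 47 = 122; no bond gives 98 − 0 = 98. No deviation. ✓
  Incompetent: no bond gives 98 − 0 = 98; bond gives 169 − 80 = 89. No deviation. ✓
Both hold — the competent type sends bond.

bond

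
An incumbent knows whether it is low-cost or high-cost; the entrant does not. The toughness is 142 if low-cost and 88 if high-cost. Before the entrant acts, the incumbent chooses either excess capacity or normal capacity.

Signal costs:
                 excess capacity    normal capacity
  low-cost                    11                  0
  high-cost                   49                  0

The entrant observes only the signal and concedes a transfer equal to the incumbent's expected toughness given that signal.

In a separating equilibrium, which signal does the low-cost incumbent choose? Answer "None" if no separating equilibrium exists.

Try low-cost → excess capacity, high-cost → normal capacity:
  Under separation the entrant infers type exactly: excess capacity → low-cost (pays 142), normal capacity → high-cost (pays 88).
  Low-cost: excess capacity gives 142 − 11 = 131; normal capacity gives 88 − 0 = 88. No deviation. ✓
  High-cost: normal capacity gives 88 − 0 = 88; excess capacity gives 142 − 49 = 93. Would deviate. ✗
Try low-cost → normal capacity, high-cost → excess capacity:
  Under separation the entrant infers type exactly: normal capacity → low-cost (pays 142), excess capacity → high-cost (pays 88).
  Low-cost: normal capacity gives 142 − 0 = 142; excess capacity gives 88 − 11 = 77. No deviation. ✓
  High-cost: excess capacity gives 88 − 49 = 39; normal capacity gives 142 − 0 = 142. Would deviate. ✗
Neither assignment is incentive-compatible.

None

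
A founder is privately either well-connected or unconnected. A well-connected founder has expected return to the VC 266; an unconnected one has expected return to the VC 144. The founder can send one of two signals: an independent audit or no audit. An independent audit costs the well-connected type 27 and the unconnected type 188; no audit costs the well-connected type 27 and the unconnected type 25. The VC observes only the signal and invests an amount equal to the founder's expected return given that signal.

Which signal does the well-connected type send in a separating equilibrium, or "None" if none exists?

audit

Try well-connected → audit, unconnected → no audit:
  Under separation the VC infers type exactly: audit → well-connected (pays 266), no audit → unconnected (pays 144).
  Well-connected: audit gives 266 − 27 = 239; no audit gives 144 − 27 = 117. No deviation. ✓
  Unconnected: no audit gives 144 − 25 = 119; audit gives 266 − 188 = 78. No deviation. ✓
Both hold — the well-connected type sends audit.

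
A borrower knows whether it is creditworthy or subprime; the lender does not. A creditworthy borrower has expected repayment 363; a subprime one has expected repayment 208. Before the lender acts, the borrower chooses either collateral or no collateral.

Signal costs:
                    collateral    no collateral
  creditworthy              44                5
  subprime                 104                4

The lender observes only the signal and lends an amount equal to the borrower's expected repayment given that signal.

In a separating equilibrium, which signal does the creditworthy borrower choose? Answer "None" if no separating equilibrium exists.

Try creditworthy → collateral, subprime → no collateral:
  Under separation the lender infers type exactly: collateral → creditworthy (pays 363), no collateral → subprime (pays 208).
  Creditworthy: collateral gives 363 − 44 = 319; no collateral gives 208 − 5 = 203. No deviation. ✓
  Subprime: no collateral gives 208 − 4 = 204; collateral gives 363 − 104 = 259. Would deviate. ✗
Try creditworthy → no collateral, subprime → collateral:
  Under separation the lender infers type exactly: no collateral → creditworthy (pays 363), collateral → subprime (pays 208).
  Creditworthy: no collateral gives 363 − 5 = 358; collateral gives 208 − 44 = 164. No deviation. ✓
  Subprime: collateral gives 208 − 104 = 104; no collateral gives 363 − 4 = 359. Would deviate. ✗
Neither assignment is incentive-compatible.

None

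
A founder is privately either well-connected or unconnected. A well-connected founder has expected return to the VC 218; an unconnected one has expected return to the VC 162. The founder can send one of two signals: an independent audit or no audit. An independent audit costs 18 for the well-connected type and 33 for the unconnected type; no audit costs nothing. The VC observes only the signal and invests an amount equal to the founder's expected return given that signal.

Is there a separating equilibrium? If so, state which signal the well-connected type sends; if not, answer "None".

None

Try well-connected → audit, unconnected → no audit:
  If types separate, audit earns payment 218 and no audit earns 162.
  Well-connected: audit gives 218 − 18 = 200; no audit gives 162 − 0 = 162. No deviation. ✓
  Unconnected: no audit gives 162 − 0 = 162; audit gives 218 − 33 = 185. Would deviate. ✗
Try well-connected → no audit, unconnected → audit:
  If types separate, no audit earns payment 218 and audit earns 162.
  Well-connected: no audit gives 218 − 0 = 218; audit gives 162 − 18 = 144. No deviation. ✓
  Unconnected: audit gives 162 − 33 = 129; no audit gives 218 − 0 = 218. Would deviate. ✗
Neither assignment is incentive-compatible.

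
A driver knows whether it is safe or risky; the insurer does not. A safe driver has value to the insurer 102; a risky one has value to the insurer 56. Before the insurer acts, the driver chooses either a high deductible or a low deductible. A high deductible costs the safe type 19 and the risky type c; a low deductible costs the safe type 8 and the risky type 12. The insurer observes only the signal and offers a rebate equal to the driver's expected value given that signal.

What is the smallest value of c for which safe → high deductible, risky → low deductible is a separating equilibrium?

58

Under separation: high deductible → safe (pays 102); low deductible → risky (pays 56).
Safe: 102 − 19 = 83 ≥ 56 − 8 = 48. Holds regardless of c. ✓
Risky: 56 − 12 ≥ 102 − c, so c ≥ 102 − 44 = 58.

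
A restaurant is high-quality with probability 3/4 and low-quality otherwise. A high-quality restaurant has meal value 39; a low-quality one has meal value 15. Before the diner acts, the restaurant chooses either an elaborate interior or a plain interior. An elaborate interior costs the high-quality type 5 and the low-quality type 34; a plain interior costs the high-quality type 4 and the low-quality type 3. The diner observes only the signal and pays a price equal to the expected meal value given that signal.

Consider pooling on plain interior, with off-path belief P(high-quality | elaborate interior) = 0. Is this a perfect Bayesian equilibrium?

At the pooled signal (plain interior) the diner holds the prior 3/4 and pays 3/4·39 + 1/4·15 = 33. Off-path (elaborate interior) belief 0 gives 0·39 + 1·15 = 15.
High-quality: plain interior gives 33 − 4 = 29; elaborate interior gives 15 − 5 = 10. Stays. ✓
Low-quality: plain interior gives 33 − 3 = 30; elaborate interior gives 15 − 34 = -19. Stays. ✓

Yes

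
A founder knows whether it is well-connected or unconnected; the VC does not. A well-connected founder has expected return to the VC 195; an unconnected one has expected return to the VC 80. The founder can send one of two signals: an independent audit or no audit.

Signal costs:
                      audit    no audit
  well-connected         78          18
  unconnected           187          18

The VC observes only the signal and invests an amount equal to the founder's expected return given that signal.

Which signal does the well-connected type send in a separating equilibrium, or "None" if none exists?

Try well-connected → audit, unconnected → no audit:
  If types separate, audit earns payment 195 and no audit earns 80.
  Well-connected: audit gives 195 − 78 = 117; no audit gives 80 − 18 = 62. No deviation. ✓
  Unconnected: no audit gives 80 − 18 = 62; audit gives 195 − 187 = 8. No deviation. ✓
Both hold — the well-connected type sends audit.

audit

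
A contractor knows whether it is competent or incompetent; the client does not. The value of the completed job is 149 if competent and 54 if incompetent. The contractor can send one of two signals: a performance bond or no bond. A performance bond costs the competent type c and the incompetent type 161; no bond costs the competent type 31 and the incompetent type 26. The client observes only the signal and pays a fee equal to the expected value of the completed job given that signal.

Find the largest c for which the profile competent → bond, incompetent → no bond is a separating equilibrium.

Under separation: bond → competent (pays 149); no bond → incompetent (pays 54).
Incompetent: 54 − 26 = 28 ≥ 149 − 161 = -12. Holds regardless of c. ✓
Competent: 149 − c ≥ 54 − 31, so c ≤ 149 − 23 = 126.

126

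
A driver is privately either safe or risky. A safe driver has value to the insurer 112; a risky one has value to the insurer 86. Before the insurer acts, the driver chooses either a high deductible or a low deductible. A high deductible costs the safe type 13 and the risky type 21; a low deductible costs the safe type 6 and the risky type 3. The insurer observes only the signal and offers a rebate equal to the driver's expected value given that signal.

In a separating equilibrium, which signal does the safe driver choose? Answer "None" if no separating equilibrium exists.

None

Try safe → high deductible, risky → low deductible:
  If types separate, high deductible earns payment 112 and low deductible earns 86.
  Safe: high deductible gives 112 − 13 = 99; low deductible gives 86 − 6 = 80. No deviation. ✓
  Risky: low deductible gives 86 − 3 = 83; high deductible gives 112 − 21 = 91. Would deviate. ✗
Try safe → low deductible, risky → high deductible:
  If types separate, low deductible earns payment 112 and high deductible earns 86.
  Safe: low deductible gives 112 − 6 = 106; high deductible gives 86 − 13 = 73. No deviation. ✓
  Risky: high deductible gives 86 − 21 = 65; low deductible gives 112 − 3 = 109. Would deviate. ✗
Neither assignment is incentive-compatible.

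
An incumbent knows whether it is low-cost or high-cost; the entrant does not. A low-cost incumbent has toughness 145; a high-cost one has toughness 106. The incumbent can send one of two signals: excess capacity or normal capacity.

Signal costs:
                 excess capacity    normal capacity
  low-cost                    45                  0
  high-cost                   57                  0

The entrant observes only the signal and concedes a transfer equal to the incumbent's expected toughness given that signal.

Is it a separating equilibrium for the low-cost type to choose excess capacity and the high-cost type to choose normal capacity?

Under separation the entrant infers type exactly: excess capacity → low-cost (pays 145), normal capacity → high-cost (pays 106).
Low-cost: excess capacity gives 145 − 45 = 100; normal capacity gives 106 − 0 = 106. Would deviate. ✗
High-cost: normal capacity gives 106 − 0 = 106; excess capacity gives 145 − 57 = 88. No deviation. ✓

No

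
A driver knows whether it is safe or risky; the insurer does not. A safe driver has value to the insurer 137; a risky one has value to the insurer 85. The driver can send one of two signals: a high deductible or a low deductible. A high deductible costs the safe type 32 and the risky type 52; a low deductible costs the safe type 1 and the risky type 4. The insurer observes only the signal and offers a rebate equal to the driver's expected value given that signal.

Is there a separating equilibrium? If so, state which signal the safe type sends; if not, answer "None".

None

Try safe → high deductible, risky → low deductible:
  Under separation the insurer infers type exactly: high deductible → safe (pays 137), low deductible → risky (pays 85).
  Safe: high deductible gives 137 − 32 = 105; low deductible gives 85 − 1 = 84. No deviation. ✓
  Risky: low deductible gives 85 − 4 = 81; high deductible gives 137 − 52 = 85. Would deviate. ✗
Try safe → low deductible, risky → high deductible:
  Under separation the insurer infers type exactly: low deductible → safe (pays 137), high deductible → risky (pays 85).
  Safe: low deductible gives 137 − 1 = 136; high deductible gives 85 − 32 = 53. No deviation. ✓
  Risky: high deductible gives 85 − 52 = 33; low deductible gives 137 − 4 = 133. Would deviate. ✗
Neither assignment is incentive-compatible.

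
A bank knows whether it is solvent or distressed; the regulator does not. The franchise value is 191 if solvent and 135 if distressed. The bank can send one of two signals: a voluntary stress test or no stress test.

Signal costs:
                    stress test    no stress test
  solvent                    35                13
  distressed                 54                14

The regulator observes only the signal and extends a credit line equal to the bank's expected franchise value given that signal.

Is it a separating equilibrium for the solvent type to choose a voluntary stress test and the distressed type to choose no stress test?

No

If types separate, stress test earns payment 191 and no stress test earns 135.
Solvent: stress test gives 191 − 35 = 156; no stress test gives 135 − 13 = 122. No deviation. ✓
Distressed: no stress test gives 135 − 14 = 121; stress test gives 191 − 54 = 137. Would deviate. ✗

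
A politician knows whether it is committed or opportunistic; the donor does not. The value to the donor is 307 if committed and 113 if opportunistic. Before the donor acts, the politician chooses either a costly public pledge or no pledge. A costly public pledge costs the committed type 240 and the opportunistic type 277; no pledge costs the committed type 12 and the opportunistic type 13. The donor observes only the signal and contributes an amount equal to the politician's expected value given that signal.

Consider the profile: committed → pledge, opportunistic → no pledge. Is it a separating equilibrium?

Under separation the donor infers type exactly: pledge → committed (pays 307), no pledge → opportunistic (pays 113).
Committed: pledge gives 307 − 240 = 67; no pledge gives 113 − 12 = 101. Would deviate. ✗
Opportunistic: no pledge gives 113 − 13 = 100; pledge gives 307 − 277 = 30. No deviation. ✓

No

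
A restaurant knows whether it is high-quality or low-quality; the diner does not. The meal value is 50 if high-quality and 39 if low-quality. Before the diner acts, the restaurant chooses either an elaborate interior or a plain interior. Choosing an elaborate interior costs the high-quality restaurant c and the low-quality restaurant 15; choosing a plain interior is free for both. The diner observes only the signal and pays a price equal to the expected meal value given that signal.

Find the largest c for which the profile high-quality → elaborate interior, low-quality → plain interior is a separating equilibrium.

Under separation: elaborate interior → high-quality (pays 50); plain interior → low-quality (pays 39).
Low-quality: 39 − 0 = 39 ≥ 50 − 15 = 35. Holds regardless of c. ✓
High-quality: 50 − c ≥ 39 − 0, so c ≤ 50 − 39 = 11.

11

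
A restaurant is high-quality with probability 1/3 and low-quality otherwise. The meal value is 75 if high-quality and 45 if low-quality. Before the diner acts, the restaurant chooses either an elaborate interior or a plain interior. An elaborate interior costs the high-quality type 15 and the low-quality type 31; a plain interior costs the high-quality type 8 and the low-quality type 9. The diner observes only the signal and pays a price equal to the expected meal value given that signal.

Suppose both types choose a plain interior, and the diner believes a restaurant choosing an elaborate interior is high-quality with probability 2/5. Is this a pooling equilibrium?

At the pooled signal (plain interior) the diner holds the prior 1/3 and pays 1/3·75 + 2/3·45 = 55. Off-path (elaborate interior) belief 2/5 gives 2/5·75 + 3/5·45 = 57.
High-quality: plain interior gives 55 − 8 = 47; elaborate interior gives 57 − 15 = 42. Stays. ✓
Low-quality: plain interior gives 55 − 9 = 46; elaborate interior gives 57 − 31 = 26. Stays. ✓

Yes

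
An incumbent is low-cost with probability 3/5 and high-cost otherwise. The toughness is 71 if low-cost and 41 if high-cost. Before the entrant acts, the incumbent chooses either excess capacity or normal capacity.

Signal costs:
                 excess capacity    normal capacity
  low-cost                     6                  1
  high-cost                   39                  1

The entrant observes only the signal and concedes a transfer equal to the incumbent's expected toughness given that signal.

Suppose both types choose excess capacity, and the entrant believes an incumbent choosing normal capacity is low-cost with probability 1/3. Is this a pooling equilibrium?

No

At the pooled signal (excess capacity) the entrant holds the prior 3/5 and pays 3/5·71 + 2/5·41 = 59. Off-path (normal capacity) belief 1/3 gives 1/3·71 + 2/3·41 = 51.
Low-cost: excess capacity gives 59 − 6 = 53; normal capacity gives 51 − 1 = 50. Stays. ✓
High-cost: excess capacity gives 59 − 39 = 20; normal capacity gives 51 − 1 = 50. Deviates. ✗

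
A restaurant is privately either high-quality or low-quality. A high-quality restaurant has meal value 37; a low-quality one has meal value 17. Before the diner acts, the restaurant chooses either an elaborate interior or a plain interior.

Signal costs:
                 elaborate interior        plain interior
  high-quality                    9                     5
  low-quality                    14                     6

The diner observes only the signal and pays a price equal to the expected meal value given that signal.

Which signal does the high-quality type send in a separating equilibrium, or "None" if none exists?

None

Try high-quality → elaborate interior, low-quality → plain interior:
  Under separation the diner infers type exactly: elaborate interior → high-quality (pays 37), plain interior → low-quality (pays 17).
  High-quality: elaborate interior gives 37 − 9 = 28; plain interior gives 17 − 5 = 12. No deviation. ✓
  Low-quality: plain interior gives 17 − 6 = 11; elaborate interior gives 37 − 14 = 23. Would deviate. ✗
Try high-quality → plain interior, low-quality → elaborate interior:
  Under separation the diner infers type exactly: plain interior → high-quality (pays 37), elaborate interior → low-quality (pays 17).
  High-quality: plain interior gives 37 − 5 = 32; elaborate interior gives 17 − 9 = 8. No deviation. ✓
  Low-quality: elaborate interior gives 17 − 14 = 3; plain interior gives 37 − 6 = 31. Would deviate. ✗
Neither assignment is incentive-compatible.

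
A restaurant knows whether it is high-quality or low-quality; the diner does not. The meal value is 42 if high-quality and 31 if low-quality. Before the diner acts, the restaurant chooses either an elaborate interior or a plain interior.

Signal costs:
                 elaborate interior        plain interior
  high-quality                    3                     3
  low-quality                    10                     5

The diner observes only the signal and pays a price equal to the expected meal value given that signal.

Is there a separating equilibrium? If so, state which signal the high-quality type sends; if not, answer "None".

None

Try high-quality → elaborate interior, low-quality → plain interior:
  Under separation the diner infers type exactly: elaborate interior → high-quality (pays 42), plain interior → low-quality (pays 31).
  High-quality: elaborate interior gives 42 − 3 = 39; plain interior gives 31 − 3 = 28. No deviation. ✓
  Low-quality: plain interior gives 31 − 5 = 26; elaborate interior gives 42 − 10 = 32. Would deviate. ✗
Try high-quality → plain interior, low-quality → elaborate interior:
  Under separation the diner infers type exactly: plain interior → high-quality (pays 42), elaborate interior → low-quality (pays 31).
  High-quality: plain interior gives 42 − 3 = 39; elaborate interior gives 31 − 3 = 28. No deviation. ✓
  Low-quality: elaborate interior gives 31 − 10 = 21; plain interior gives 42 − 5 = 37. Would deviate. ✗
Neither assignment is incentive-compatible.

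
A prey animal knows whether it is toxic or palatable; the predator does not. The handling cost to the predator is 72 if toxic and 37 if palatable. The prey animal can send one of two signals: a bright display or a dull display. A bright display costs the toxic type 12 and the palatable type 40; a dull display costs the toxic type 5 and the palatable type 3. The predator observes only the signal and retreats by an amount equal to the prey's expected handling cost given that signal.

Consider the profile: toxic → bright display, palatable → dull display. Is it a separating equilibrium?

Yes

Under separation the predator infers type exactly: bright display → toxic (pays 72), dull display → palatable (pays 37).
Toxic: bright display gives 72 − 12 = 60; dull display gives 37 − 5 = 32. No deviation. ✓
Palatable: dull display gives 37 − 3 = 34; bright display gives 72 − 40 = 32. No deviation. ✓
Both incentive constraints hold.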